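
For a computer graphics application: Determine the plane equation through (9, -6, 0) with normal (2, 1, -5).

The plane through P with normal n = (a, b, c) satisfies n·(r - P) = 0,
i.e. ax + by + cz = a·x₀ + b·y₀ + c·z₀.
d = 2·9 + 1·(-6) + (-5)·0
  = 18 - 6 + 0
  = 12
Equation: 2x + y - 5z = 12

2x + y - 5z = 12


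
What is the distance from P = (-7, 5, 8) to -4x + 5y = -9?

distance = |a·x₀ + b·y₀ + c·z₀ - d| / √(a² + b² + c²)
  = |(-4)·(-7) + 5·5 + 0·8 - (-9)| / √((-4)² + 5² + 0²)
  = |28 + 25 + 0 + 9| / √(16 + 25 + 0)
  = |62| / √41
  = 62 / 6.403
  ≈ 9.683

9.683


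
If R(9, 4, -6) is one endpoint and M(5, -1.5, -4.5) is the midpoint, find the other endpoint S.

S = 2M - R
  = (2·5 - 9, 2·(-1.5) - 4, 2·(-4.5) - (-6))
  = (10 - 9, -3 - 4, -9 + 6)
  = (1, -7, -3)

(1, -7, -3)


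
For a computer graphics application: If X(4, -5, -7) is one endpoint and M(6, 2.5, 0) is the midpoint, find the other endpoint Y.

Y = 2M - X
  = (2·6 - 4, 2·2.5 - (-5), 2·0 - (-7))
  = (12 - 4, 5 + 5, 0 + 7)
  = (8, 10, 7)

(8, 10, 7)


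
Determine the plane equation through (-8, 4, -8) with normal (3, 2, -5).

The plane through P with normal n = (a, b, c) satisfies n·(r - P) = 0,
i.e. ax + by + cz = a·x₀ + b·y₀ + c·z₀.
d = 3·(-8) + 2·4 + (-5)·(-8)
  = -24 + 8 + 40
  = 24
Equation: 3x + 2y - 5z = 24

3x + 2y - 5z = 24


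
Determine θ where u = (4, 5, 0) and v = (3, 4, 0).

u·v = 4·3 + 5·4 + 0·0 = 12 + 20 + 0 = 32
|u| = √(4² + 5² + 0²) = √41 ≈ 6.403
|v| = √(3² + 4² + 0²) = √25 ≈ 5
cos θ = (u·v)/(|u||v|) = 32/(6.403·5) ≈ 0.9995
θ = arccos(0.9995) ≈ 1.79°

1.79°


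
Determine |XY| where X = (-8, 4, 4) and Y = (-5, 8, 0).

d = √[(x₂-x₁)² + (y₂-y₁)² + (z₂-z₁)²]
  = √[3² + 4² + (-4)²]
  = √[9 + 16 + 16]
  = √41
  ≈ 6.403

6.403


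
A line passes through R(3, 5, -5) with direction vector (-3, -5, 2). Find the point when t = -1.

P(t) = R + t·d
  = (3 + (-3)·(-1), 5 + (-5)·(-1), -5 + 2·(-1))
  = (3 + 3, 5 + 5, -5 - 2)
  = (6, 10, -7)

(6, 10, -7)


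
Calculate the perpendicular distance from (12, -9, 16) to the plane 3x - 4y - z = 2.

distance = |a·x₀ + b·y₀ + c·z₀ - d| / √(a² + b² + c²)
  = |3·12 + (-4)·(-9) + (-1)·16 - 2| / √(3² + (-4)² + (-1)²)
  = |36 + 36 - 16 - 2| / √(9 + 16 + 1)
  = |54| / √26
  = 54 / 5.099
  ≈ 10.59

10.59


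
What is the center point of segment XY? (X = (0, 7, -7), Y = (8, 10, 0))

M = ((x₁+x₂)/2, (y₁+y₂)/2, (z₁+z₂)/2)
  = ((0 + 8)/2, (7 + 10)/2, (-7 + 0)/2)
  = (8/2, 17/2, -7/2)
  = (4, 8.5, -3.5)

(4, 8.5, -3.5)


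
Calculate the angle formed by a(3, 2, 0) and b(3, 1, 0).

a·b = 3·3 + 2·1 + 0·0 = 9 + 2 + 0 = 11
|a| = √(3² + 2² + 0²) = √13 ≈ 3.606
|b| = √(3² + 1² + 0²) = √10 ≈ 3.162
cos θ = (a·b)/(|a||b|) = 11/(3.606·3.162) ≈ 0.9648
θ = arccos(0.9648) ≈ 15.26°

15.26°


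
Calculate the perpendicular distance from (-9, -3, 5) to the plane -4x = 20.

distance = |a·x₀ + b·y₀ + c·z₀ - d| / √(a² + b² + c²)
  = |(-4)·(-9) + 0·(-3) + 0·5 - 20| / √((-4)² + 0² + 0²)
  = |36 + 0 + 0 - 20| / √(16 + 0 + 0)
  = |16| / √16
  = 16 / 4
  ≈ 4

4


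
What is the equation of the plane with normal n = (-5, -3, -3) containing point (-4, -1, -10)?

The plane through P with normal n = (a, b, c) satisfies n·(r - P) = 0,
i.e. ax + by + cz = a·x₀ + b·y₀ + c·z₀.
d = (-5)·(-4) + (-3)·(-1) + (-3)·(-10)
  = 20 + 3 + 30
  = 53
Equation: -5x - 3y - 3z = 53

-5x - 3y - 3z = 53


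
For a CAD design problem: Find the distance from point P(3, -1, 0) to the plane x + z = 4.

distance = |a·x₀ + b·y₀ + c·z₀ - d| / √(a² + b² + c²)
  = |1·3 + 0·(-1) + 1·0 - 4| / √(1² + 0² + 1²)
  = |3 + 0 + 0 - 4| / √(1 + 0 + 1)
  = |-1| / √2
  = 1 / 1.414
  ≈ 0.7071

0.7071


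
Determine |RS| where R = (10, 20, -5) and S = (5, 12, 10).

d = √[(x₂-x₁)² + (y₂-y₁)² + (z₂-z₁)²]
  = √[(-5)² + (-8)² + 15²]
  = √[25 + 64 + 225]
  = √314
  ≈ 17.72

17.72


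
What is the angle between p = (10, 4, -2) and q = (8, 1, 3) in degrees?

p·q = 10·8 + 4·1 + (-2)·3 = 80 + 4 - 6 = 78
|p| = √(10² + 4² + (-2)²) = √120 ≈ 10.95
|q| = √(8² + 1² + 3²) = √74 ≈ 8.602
cos θ = (p·q)/(|p||q|) = 78/(10.95·8.602) ≈ 0.8277
θ = arccos(0.8277) ≈ 34.13°

34.13°


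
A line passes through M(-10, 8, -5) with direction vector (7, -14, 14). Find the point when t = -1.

P(t) = M + t·d
  = (-10 + 7·(-1), 8 + (-14)·(-1), -5 + 14·(-1))
  = (-10 - 7, 8 + 14, -5 - 14)
  = (-17, 22, -19)

(-17, 22, -19)


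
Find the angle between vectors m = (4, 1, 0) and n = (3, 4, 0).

m·n = 4·3 + 1·4 + 0·0 = 12 + 4 + 0 = 16
|m| = √(4² + 1² + 0²) = √17 ≈ 4.123
|n| = √(3² + 4² + 0²) = √25 ≈ 5
cos θ = (m·n)/(|m||n|) = 16/(4.123·5) ≈ 0.7761
θ = arccos(0.7761) ≈ 39.09°

39.09°


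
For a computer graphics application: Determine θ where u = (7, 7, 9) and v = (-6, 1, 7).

u·v = 7·(-6) + 7·1 + 9·7 = -42 + 7 + 63 = 28
|u| = √(7² + 7² + 9²) = √179 ≈ 13.38
|v| = √((-6)² + 1² + 7²) = √86 ≈ 9.274
cos θ = (u·v)/(|u||v|) = 28/(13.38·9.274) ≈ 0.2257
θ = arccos(0.2257) ≈ 76.96°

76.96°


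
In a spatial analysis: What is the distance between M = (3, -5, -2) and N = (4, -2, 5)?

d = √[(x₂-x₁)² + (y₂-y₁)² + (z₂-z₁)²]
  = √[1² + 3² + 7²]
  = √[1 + 9 + 49]
  = √59
  ≈ 7.681

7.681


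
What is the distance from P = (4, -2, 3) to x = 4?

distance = |a·x₀ + b·y₀ + c·z₀ - d| / √(a² + b² + c²)
  = |1·4 + 0·(-2) + 0·3 - 4| / √(1² + 0² + 0²)
  = |4 + 0 + 0 - 4| / √(1 + 0 + 0)
  = |0| / √1
  = 0 / 1
  ≈ 0

0


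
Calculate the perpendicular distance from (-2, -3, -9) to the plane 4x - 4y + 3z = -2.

distance = |a·x₀ + b·y₀ + c·z₀ - d| / √(a² + b² + c²)
  = |4·(-2) + (-4)·(-3) + 3·(-9) - (-2)| / √(4² + (-4)² + 3²)
  = |-8 + 12 - 27 + 2| / √(16 + 16 + 9)
  = |-21| / √41
  = 21 / 6.403
  ≈ 3.28

3.28


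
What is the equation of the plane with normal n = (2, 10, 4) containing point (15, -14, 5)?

The plane through P with normal n = (a, b, c) satisfies n·(r - P) = 0,
i.e. ax + by + cz = a·x₀ + b·y₀ + c·z₀.
d = 2·15 + 10·(-14) + 4·5
  = 30 - 140 + 20
  = -90
Equation: 2x + 10y + 4z = -90

2x + 10y + 4z = -90


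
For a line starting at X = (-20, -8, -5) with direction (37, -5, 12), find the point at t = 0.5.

P(t) = X + t·d
  = (-20 + 37·0.5, -8 + (-5)·0.5, -5 + 12·0.5)
  = (-20 + 18.5, -8 - 2.5, -5 + 6)
  = (-1.5, -10.5, 1)

(-1.5, -10.5, 1)


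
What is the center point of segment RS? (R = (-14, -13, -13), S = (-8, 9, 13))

M = ((x₁+x₂)/2, (y₁+y₂)/2, (z₁+z₂)/2)
  = ((-14 - 8)/2, (-13 + 9)/2, (-13 + 13)/2)
  = (-22/2, -4/2, 0/2)
  = (-11, -2, 0)

(-11, -2, 0)


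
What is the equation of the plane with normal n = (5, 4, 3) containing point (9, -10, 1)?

The plane through P with normal n = (a, b, c) satisfies n·(r - P) = 0,
i.e. ax + by + cz = a·x₀ + b·y₀ + c·z₀.
d = 5·9 + 4·(-10) + 3·1
  = 45 - 40 + 3
  = 8
Equation: 5x + 4y + 3z = 8

5x + 4y + 3z = 8


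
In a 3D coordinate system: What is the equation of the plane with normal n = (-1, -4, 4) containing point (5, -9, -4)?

The plane through P with normal n = (a, b, c) satisfies n·(r - P) = 0,
i.e. ax + by + cz = a·x₀ + b·y₀ + c·z₀.
d = (-1)·5 + (-4)·(-9) + 4·(-4)
  = -5 + 36 - 16
  = 15
Equation: -x - 4y + 4z = 15

-x - 4y + 4z = 15


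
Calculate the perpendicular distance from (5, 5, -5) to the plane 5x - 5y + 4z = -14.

distance = |a·x₀ + b·y₀ + c·z₀ - d| / √(a² + b² + c²)
  = |5·5 + (-5)·5 + 4·(-5) - (-14)| / √(5² + (-5)² + 4²)
  = |25 - 25 - 20 + 14| / √(25 + 25 + 16)
  = |-6| / √66
  = 6 / 8.124
  ≈ 0.7385

0.7385


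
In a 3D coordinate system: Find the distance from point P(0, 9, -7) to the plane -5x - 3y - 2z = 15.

distance = |a·x₀ + b·y₀ + c·z₀ - d| / √(a² + b² + c²)
  = |(-5)·0 + (-3)·9 + (-2)·(-7) - 15| / √((-5)² + (-3)² + (-2)²)
  = |0 - 27 + 14 - 15| / √(25 + 9 + 4)
  = |-28| / √38
  = 28 / 6.164
  ≈ 4.542

4.542


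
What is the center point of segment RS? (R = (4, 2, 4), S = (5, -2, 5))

M = ((x₁+x₂)/2, (y₁+y₂)/2, (z₁+z₂)/2)
  = ((4 + 5)/2, (2 - 2)/2, (4 + 5)/2)
  = (9/2, 0/2, 9/2)
  = (4.5, 0, 4.5)

(4.5, 0, 4.5)


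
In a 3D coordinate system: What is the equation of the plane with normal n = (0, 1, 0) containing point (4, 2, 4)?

The plane through P with normal n = (a, b, c) satisfies n·(r - P) = 0,
i.e. ax + by + cz = a·x₀ + b·y₀ + c·z₀.
d = 0·4 + 1·2 + 0·4
  = 0 + 2 + 0
  = 2
Equation: y = 2

y = 2


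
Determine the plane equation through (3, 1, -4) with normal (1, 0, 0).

The plane through P with normal n = (a, b, c) satisfies n·(r - P) = 0,
i.e. ax + by + cz = a·x₀ + b·y₀ + c·z₀.
d = 1·3 + 0·1 + 0·(-4)
  = 3 + 0 + 0
  = 3
Equation: x = 3

x = 3


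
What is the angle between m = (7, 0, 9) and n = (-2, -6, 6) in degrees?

m·n = 7·(-2) + 0·(-6) + 9·6 = -14 + 0 + 54 = 40
|m| = √(7² + 0² + 9²) = √130 ≈ 11.4
|n| = √((-2)² + (-6)² + 6²) = √76 ≈ 8.718
cos θ = (m·n)/(|m||n|) = 40/(11.4·8.718) ≈ 0.4024
θ = arccos(0.4024) ≈ 66.27°

66.27°


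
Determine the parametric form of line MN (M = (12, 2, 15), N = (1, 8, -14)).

Direction vector d = N - M = (1 - 12, 8 - 2, -14 - 15) = (-11, 6, -29)
Parametric form r = M + t·d:
x = 12 - 11t, y = 2 + 6t, z = 15 - 29t

x = 12 - 11t, y = 2 + 6t, z = 15 - 29t


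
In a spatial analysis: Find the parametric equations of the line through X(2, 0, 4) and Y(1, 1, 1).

Direction vector d = Y - X = (1 - 2, 1 + 0, 1 - 4) = (-1, 1, -3)
Parametric form r = X + t·d:
x = 2 - t, y = 0 + t, z = 4 - 3t

x = 2 - t, y = 0 + t, z = 4 - 3t


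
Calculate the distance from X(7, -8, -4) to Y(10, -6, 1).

d = √[(x₂-x₁)² + (y₂-y₁)² + (z₂-z₁)²]
  = √[3² + 2² + 5²]
  = √[9 + 4 + 25]
  = √38
  ≈ 6.164

6.164


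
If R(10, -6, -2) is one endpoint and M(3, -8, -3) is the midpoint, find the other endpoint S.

S = 2M - R
  = (2·3 - 10, 2·(-8) - (-6), 2·(-3) - (-2))
  = (6 - 10, -16 + 6, -6 + 2)
  = (-4, -10, -4)

(-4, -10, -4)


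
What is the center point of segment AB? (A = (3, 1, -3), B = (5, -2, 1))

M = ((x₁+x₂)/2, (y₁+y₂)/2, (z₁+z₂)/2)
  = ((3 + 5)/2, (1 - 2)/2, (-3 + 1)/2)
  = (8/2, -1/2, -2/2)
  = (4, -0.5, -1)

(4, -0.5, -1)


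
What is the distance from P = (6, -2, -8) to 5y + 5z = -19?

distance = |a·x₀ + b·y₀ + c·z₀ - d| / √(a² + b² + c²)
  = |0·6 + 5·(-2) + 5·(-8) - (-19)| / √(0² + 5² + 5²)
  = |0 - 10 - 40 + 19| / √(0 + 25 + 25)
  = |-31| / √50
  = 31 / 7.071
  ≈ 4.384

4.384


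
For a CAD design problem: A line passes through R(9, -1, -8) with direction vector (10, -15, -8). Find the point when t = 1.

P(t) = R + t·d
  = (9 + 10·1, -1 + (-15)·1, -8 + (-8)·1)
  = (9 + 10, -1 - 15, -8 - 8)
  = (19, -16, -16)

(19, -16, -16)


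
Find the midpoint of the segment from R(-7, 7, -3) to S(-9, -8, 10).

M = ((x₁+x₂)/2, (y₁+y₂)/2, (z₁+z₂)/2)
  = ((-7 - 9)/2, (7 - 8)/2, (-3 + 10)/2)
  = (-16/2, -1/2, 7/2)
  = (-8, -0.5, 3.5)

(-8, -0.5, 3.5)


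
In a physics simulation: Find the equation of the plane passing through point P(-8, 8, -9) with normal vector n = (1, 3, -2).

The plane through P with normal n = (a, b, c) satisfies n·(r - P) = 0,
i.e. ax + by + cz = a·x₀ + b·y₀ + c·z₀.
d = 1·(-8) + 3·8 + (-2)·(-9)
  = -8 + 24 + 18
  = 34
Equation: x + 3y - 2z = 34

x + 3y - 2z = 34


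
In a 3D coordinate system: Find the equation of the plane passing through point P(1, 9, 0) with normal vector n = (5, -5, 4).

The plane through P with normal n = (a, b, c) satisfies n·(r - P) = 0,
i.e. ax + by + cz = a·x₀ + b·y₀ + c·z₀.
d = 5·1 + (-5)·9 + 4·0
  = 5 - 45 + 0
  = -40
Equation: 5x - 5y + 4z = -40

5x - 5y + 4z = -40


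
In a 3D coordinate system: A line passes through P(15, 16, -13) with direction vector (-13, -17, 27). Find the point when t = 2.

P(t) = P + t·d
  = (15 + (-13)·2, 16 + (-17)·2, -13 + 27·2)
  = (15 - 26, 16 - 34, -13 + 54)
  = (-11, -18, 41)

(-11, -18, 41)


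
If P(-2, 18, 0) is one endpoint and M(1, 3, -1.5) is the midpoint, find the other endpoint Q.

Q = 2M - P
  = (2·1 - (-2), 2·3 - 18, 2·(-1.5) - 0)
  = (2 + 2, 6 - 18, -3 + 0)
  = (4, -12, -3)

(4, -12, -3)


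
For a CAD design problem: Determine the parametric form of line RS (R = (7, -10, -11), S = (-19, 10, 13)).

Direction vector d = S - R = (-19 - 7, 10 + 10, 13 + 11) = (-26, 20, 24)
Parametric form r = R + t·d:
x = 7 - 26t, y = -10 + 20t, z = -11 + 24t

x = 7 - 26t, y = -10 + 20t, z = -11 + 24t


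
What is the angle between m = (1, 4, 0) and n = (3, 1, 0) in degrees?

m·n = 1·3 + 4·1 + 0·0 = 3 + 4 + 0 = 7
|m| = √(1² + 4² + 0²) = √17 ≈ 4.123
|n| = √(3² + 1² + 0²) = √10 ≈ 3.162
cos θ = (m·n)/(|m||n|) = 7/(4.123·3.162) ≈ 0.5369
θ = arccos(0.5369) ≈ 57.53°

57.53°


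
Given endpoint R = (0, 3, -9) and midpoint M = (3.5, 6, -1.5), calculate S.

S = 2M - R
  = (2·3.5 - 0, 2·6 - 3, 2·(-1.5) - (-9))
  = (7 + 0, 12 - 3, -3 + 9)
  = (7, 9, 6)

(7, 9, 6)


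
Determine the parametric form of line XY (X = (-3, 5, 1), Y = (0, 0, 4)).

Direction vector d = Y - X = (0 + 3, 0 - 5, 4 - 1) = (3, -5, 3)
Parametric form r = X + t·d:
x = -3 + 3t, y = 5 - 5t, z = 1 + 3t

x = -3 + 3t, y = 5 - 5t, z = 1 + 3t


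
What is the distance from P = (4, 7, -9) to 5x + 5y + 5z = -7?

distance = |a·x₀ + b·y₀ + c·z₀ - d| / √(a² + b² + c²)
  = |5·4 + 5·7 + 5·(-9) - (-7)| / √(5² + 5² + 5²)
  = |20 + 35 - 45 + 7| / √(25 + 25 + 25)
  = |17| / √75
  = 17 / 8.66
  ≈ 1.963

1.963


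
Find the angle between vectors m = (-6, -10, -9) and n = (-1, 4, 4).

m·n = (-6)·(-1) + (-10)·4 + (-9)·4 = 6 - 40 - 36 = -70
|m| = √((-6)² + (-10)² + (-9)²) = √217 ≈ 14.73
|n| = √((-1)² + 4² + 4²) = √33 ≈ 5.745
cos θ = (m·n)/(|m||n|) = -70/(14.73·5.745) ≈ -0.8272
θ = arccos(-0.8272) ≈ 145.8°

145.8°


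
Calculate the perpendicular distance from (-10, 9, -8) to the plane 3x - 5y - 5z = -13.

distance = |a·x₀ + b·y₀ + c·z₀ - d| / √(a² + b² + c²)
  = |3·(-10) + (-5)·9 + (-5)·(-8) - (-13)| / √(3² + (-5)² + (-5)²)
  = |-30 - 45 + 40 + 13| / √(9 + 25 + 25)
  = |-22| / √59
  = 22 / 7.681
  ≈ 2.864

2.864


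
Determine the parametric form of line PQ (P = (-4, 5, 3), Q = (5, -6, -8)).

Direction vector d = Q - P = (5 + 4, -6 - 5, -8 - 3) = (9, -11, -11)
Parametric form r = P + t·d:
x = -4 + 9t, y = 5 - 11t, z = 3 - 11t

x = -4 + 9t, y = 5 - 11t, z = 3 - 11t


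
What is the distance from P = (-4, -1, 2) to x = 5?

distance = |a·x₀ + b·y₀ + c·z₀ - d| / √(a² + b² + c²)
  = |1·(-4) + 0·(-1) + 0·2 - 5| / √(1² + 0² + 0²)
  = |-4 + 0 + 0 - 5| / √(1 + 0 + 0)
  = |-9| / √1
  = 9 / 1
  ≈ 9

9


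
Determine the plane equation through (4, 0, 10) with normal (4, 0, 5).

The plane through P with normal n = (a, b, c) satisfies n·(r - P) = 0,
i.e. ax + by + cz = a·x₀ + b·y₀ + c·z₀.
d = 4·4 + 0·0 + 5·10
  = 16 + 0 + 50
  = 66
Equation: 4x + 5z = 66

4x + 5z = 66


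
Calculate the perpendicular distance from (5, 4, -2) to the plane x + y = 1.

distance = |a·x₀ + b·y₀ + c·z₀ - d| / √(a² + b² + c²)
  = |1·5 + 1·4 + 0·(-2) - 1| / √(1² + 1² + 0²)
  = |5 + 4 + 0 - 1| / √(1 + 1 + 0)
  = |8| / √2
  = 8 / 1.414
  ≈ 5.657

5.657


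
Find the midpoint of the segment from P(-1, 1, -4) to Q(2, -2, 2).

M = ((x₁+x₂)/2, (y₁+y₂)/2, (z₁+z₂)/2)
  = ((-1 + 2)/2, (1 - 2)/2, (-4 + 2)/2)
  = (1/2, -1/2, -2/2)
  = (0.5, -0.5, -1)

(0.5, -0.5, -1)


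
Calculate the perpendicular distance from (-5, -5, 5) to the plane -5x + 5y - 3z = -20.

distance = |a·x₀ + b·y₀ + c·z₀ - d| / √(a² + b² + c²)
  = |(-5)·(-5) + 5·(-5) + (-3)·5 - (-20)| / √((-5)² + 5² + (-3)²)
  = |25 - 25 - 15 + 20| / √(25 + 25 + 9)
  = |5| / √59
  = 5 / 7.681
  ≈ 0.6509

0.6509


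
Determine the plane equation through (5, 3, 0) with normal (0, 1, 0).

The plane through P with normal n = (a, b, c) satisfies n·(r - P) = 0,
i.e. ax + by + cz = a·x₀ + b·y₀ + c·z₀.
d = 0·5 + 1·3 + 0·0
  = 0 + 3 + 0
  = 3
Equation: y = 3

y = 3


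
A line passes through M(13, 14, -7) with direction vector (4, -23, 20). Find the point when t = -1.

P(t) = M + t·d
  = (13 + 4·(-1), 14 + (-23)·(-1), -7 + 20·(-1))
  = (13 - 4, 14 + 23, -7 - 20)
  = (9, 37, -27)

(9, 37, -27)


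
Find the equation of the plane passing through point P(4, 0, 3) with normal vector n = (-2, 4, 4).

The plane through P with normal n = (a, b, c) satisfies n·(r - P) = 0,
i.e. ax + by + cz = a·x₀ + b·y₀ + c·z₀.
d = (-2)·4 + 4·0 + 4·3
  = -8 + 0 + 12
  = 4
Equation: -2x + 4y + 4z = 4

-2x + 4y + 4z = 4


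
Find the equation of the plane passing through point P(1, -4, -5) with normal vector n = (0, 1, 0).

The plane through P with normal n = (a, b, c) satisfies n·(r - P) = 0,
i.e. ax + by + cz = a·x₀ + b·y₀ + c·z₀.
d = 0·1 + 1·(-4) + 0·(-5)
  = 0 - 4 + 0
  = -4
Equation: y = -4

y = -4


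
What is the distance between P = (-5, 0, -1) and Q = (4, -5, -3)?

d = √[(x₂-x₁)² + (y₂-y₁)² + (z₂-z₁)²]
  = √[9² + (-5)² + (-2)²]
  = √[81 + 25 + 4]
  = √110
  ≈ 10.49

10.49


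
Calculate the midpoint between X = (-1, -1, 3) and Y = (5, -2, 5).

M = ((x₁+x₂)/2, (y₁+y₂)/2, (z₁+z₂)/2)
  = ((-1 + 5)/2, (-1 - 2)/2, (3 + 5)/2)
  = (4/2, -3/2, 8/2)
  = (2, -1.5, 4)

(2, -1.5, 4)


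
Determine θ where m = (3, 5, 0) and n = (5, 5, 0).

m·n = 3·5 + 5·5 + 0·0 = 15 + 25 + 0 = 40
|m| = √(3² + 5² + 0²) = √34 ≈ 5.831
|n| = √(5² + 5² + 0²) = √50 ≈ 7.071
cos θ = (m·n)/(|m||n|) = 40/(5.831·7.071) ≈ 0.9701
θ = arccos(0.9701) ≈ 14.04°

14.04°


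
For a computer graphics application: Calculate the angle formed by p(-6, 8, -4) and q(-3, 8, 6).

p·q = (-6)·(-3) + 8·8 + (-4)·6 = 18 + 64 - 24 = 58
|p| = √((-6)² + 8² + (-4)²) = √116 ≈ 10.77
|q| = √((-3)² + 8² + 6²) = √109 ≈ 10.44
cos θ = (p·q)/(|p||q|) = 58/(10.77·10.44) ≈ 0.5158
θ = arccos(0.5158) ≈ 58.95°

58.95°


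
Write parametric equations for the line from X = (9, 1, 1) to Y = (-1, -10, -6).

Direction vector d = Y - X = (-1 - 9, -10 - 1, -6 - 1) = (-10, -11, -7)
Parametric form r = X + t·d:
x = 9 - 10t, y = 1 - 11t, z = 1 - 7t

x = 9 - 10t, y = 1 - 11t, z = 1 - 7t


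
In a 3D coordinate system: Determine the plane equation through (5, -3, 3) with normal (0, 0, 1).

The plane through P with normal n = (a, b, c) satisfies n·(r - P) = 0,
i.e. ax + by + cz = a·x₀ + b·y₀ + c·z₀.
d = 0·5 + 0·(-3) + 1·3
  = 0 + 0 + 3
  = 3
Equation: z = 3

z = 3


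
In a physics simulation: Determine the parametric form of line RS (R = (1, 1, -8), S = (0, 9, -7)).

Direction vector d = S - R = (0 - 1, 9 - 1, -7 + 8) = (-1, 8, 1)
Parametric form r = R + t·d:
x = 1 - t, y = 1 + 8t, z = -8 + t

x = 1 - t, y = 1 + 8t, z = -8 + t


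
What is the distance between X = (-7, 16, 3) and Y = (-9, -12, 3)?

d = √[(x₂-x₁)² + (y₂-y₁)² + (z₂-z₁)²]
  = √[(-2)² + (-28)² + 0²]
  = √[4 + 784 + 0]
  = √788
  ≈ 28.07

28.07


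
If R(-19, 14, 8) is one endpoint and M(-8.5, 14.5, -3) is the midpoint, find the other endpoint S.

S = 2M - R
  = (2·(-8.5) - (-19), 2·14.5 - 14, 2·(-3) - 8)
  = (-17 + 19, 29 - 14, -6 - 8)
  = (2, 15, -14)

(2, 15, -14)


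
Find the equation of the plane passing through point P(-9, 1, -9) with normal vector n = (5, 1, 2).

The plane through P with normal n = (a, b, c) satisfies n·(r - P) = 0,
i.e. ax + by + cz = a·x₀ + b·y₀ + c·z₀.
d = 5·(-9) + 1·1 + 2·(-9)
  = -45 + 1 - 18
  = -62
Equation: 5x + y + 2z = -62

5x + y + 2z = -62


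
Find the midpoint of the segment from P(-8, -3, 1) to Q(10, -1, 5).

M = ((x₁+x₂)/2, (y₁+y₂)/2, (z₁+z₂)/2)
  = ((-8 + 10)/2, (-3 - 1)/2, (1 + 5)/2)
  = (2/2, -4/2, 6/2)
  = (1, -2, 3)

(1, -2, 3)


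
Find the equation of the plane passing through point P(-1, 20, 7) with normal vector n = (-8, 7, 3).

The plane through P with normal n = (a, b, c) satisfies n·(r - P) = 0,
i.e. ax + by + cz = a·x₀ + b·y₀ + c·z₀.
d = (-8)·(-1) + 7·20 + 3·7
  = 8 + 140 + 21
  = 169
Equation: -8x + 7y + 3z = 169

-8x + 7y + 3z = 169


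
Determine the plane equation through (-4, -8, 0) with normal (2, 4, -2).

The plane through P with normal n = (a, b, c) satisfies n·(r - P) = 0,
i.e. ax + by + cz = a·x₀ + b·y₀ + c·z₀.
d = 2·(-4) + 4·(-8) + (-2)·0
  = -8 - 32 + 0
  = -40
Equation: 2x + 4y - 2z = -40

2x + 4y - 2z = -40


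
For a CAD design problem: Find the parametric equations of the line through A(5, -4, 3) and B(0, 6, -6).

Direction vector d = B - A = (0 - 5, 6 + 4, -6 - 3) = (-5, 10, -9)
Parametric form r = A + t·d:
x = 5 - 5t, y = -4 + 10t, z = 3 - 9t

x = 5 - 5t, y = -4 + 10t, z = 3 - 9t


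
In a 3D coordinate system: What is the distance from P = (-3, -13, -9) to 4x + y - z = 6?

distance = |a·x₀ + b·y₀ + c·z₀ - d| / √(a² + b² + c²)
  = |4·(-3) + 1·(-13) + (-1)·(-9) - 6| / √(4² + 1² + (-1)²)
  = |-12 - 13 + 9 - 6| / √(16 + 1 + 1)
  = |-22| / √18
  = 22 / 4.243
  ≈ 5.185

5.185


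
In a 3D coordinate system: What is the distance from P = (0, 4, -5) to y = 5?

distance = |a·x₀ + b·y₀ + c·z₀ - d| / √(a² + b² + c²)
  = |0·0 + 1·4 + 0·(-5) - 5| / √(0² + 1² + 0²)
  = |0 + 4 + 0 - 5| / √(0 + 1 + 0)
  = |-1| / √1
  = 1 / 1
  ≈ 1

1


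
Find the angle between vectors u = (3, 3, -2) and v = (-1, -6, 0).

u·v = 3·(-1) + 3·(-6) + (-2)·0 = -3 - 18 + 0 = -21
|u| = √(3² + 3² + (-2)²) = √22 ≈ 4.69
|v| = √((-1)² + (-6)² + 0²) = √37 ≈ 6.083
cos θ = (u·v)/(|u||v|) = -21/(4.69·6.083) ≈ -0.736
θ = arccos(-0.736) ≈ 137.4°

137.4°


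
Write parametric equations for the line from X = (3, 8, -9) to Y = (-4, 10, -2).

Direction vector d = Y - X = (-4 - 3, 10 - 8, -2 + 9) = (-7, 2, 7)
Parametric form r = X + t·d:
x = 3 - 7t, y = 8 + 2t, z = -9 + 7t

x = 3 - 7t, y = 8 + 2t, z = -9 + 7t


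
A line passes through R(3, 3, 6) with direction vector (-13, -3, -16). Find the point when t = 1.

P(t) = R + t·d
  = (3 + (-13)·1, 3 + (-3)·1, 6 + (-16)·1)
  = (3 - 13, 3 - 3, 6 - 16)
  = (-10, 0, -10)

(-10, 0, -10)


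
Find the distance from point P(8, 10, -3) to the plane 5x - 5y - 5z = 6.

distance = |a·x₀ + b·y₀ + c·z₀ - d| / √(a² + b² + c²)
  = |5·8 + (-5)·10 + (-5)·(-3) - 6| / √(5² + (-5)² + (-5)²)
  = |40 - 50 + 15 - 6| / √(25 + 25 + 25)
  = |-1| / √75
  = 1 / 8.66
  ≈ 0.1155

0.1155


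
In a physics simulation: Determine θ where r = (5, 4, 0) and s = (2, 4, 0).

r·s = 5·2 + 4·4 + 0·0 = 10 + 16 + 0 = 26
|r| = √(5² + 4² + 0²) = √41 ≈ 6.403
|s| = √(2² + 4² + 0²) = √20 ≈ 4.472
cos θ = (r·s)/(|r||s|) = 26/(6.403·4.472) ≈ 0.908
θ = arccos(0.908) ≈ 24.78°

24.78°


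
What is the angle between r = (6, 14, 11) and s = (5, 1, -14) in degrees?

r·s = 6·5 + 14·1 + 11·(-14) = 30 + 14 - 154 = -110
|r| = √(6² + 14² + 11²) = √353 ≈ 18.79
|s| = √(5² + 1² + (-14)²) = √222 ≈ 14.9
cos θ = (r·s)/(|r||s|) = -110/(18.79·14.9) ≈ -0.3929
θ = arccos(-0.3929) ≈ 113.1°

113.1°


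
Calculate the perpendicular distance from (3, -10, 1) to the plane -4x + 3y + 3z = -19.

distance = |a·x₀ + b·y₀ + c·z₀ - d| / √(a² + b² + c²)
  = |(-4)·3 + 3·(-10) + 3·1 - (-19)| / √((-4)² + 3² + 3²)
  = |-12 - 30 + 3 + 19| / √(16 + 9 + 9)
  = |-20| / √34
  = 20 / 5.831
  ≈ 3.43

3.43


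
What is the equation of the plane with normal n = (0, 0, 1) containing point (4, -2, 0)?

The plane through P with normal n = (a, b, c) satisfies n·(r - P) = 0,
i.e. ax + by + cz = a·x₀ + b·y₀ + c·z₀.
d = 0·4 + 0·(-2) + 1·0
  = 0 + 0 + 0
  = 0
Equation: z = 0

z = 0


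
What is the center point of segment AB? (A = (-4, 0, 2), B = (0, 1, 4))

M = ((x₁+x₂)/2, (y₁+y₂)/2, (z₁+z₂)/2)
  = ((-4 + 0)/2, (0 + 1)/2, (2 + 4)/2)
  = (-4/2, 1/2, 6/2)
  = (-2, 0.5, 3)

(-2, 0.5, 3)


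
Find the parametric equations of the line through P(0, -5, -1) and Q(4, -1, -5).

Direction vector d = Q - P = (4 + 0, -1 + 5, -5 + 1) = (4, 4, -4)
Parametric form r = P + t·d:
x = 0 + 4t, y = -5 + 4t, z = -1 - 4t

x = 0 + 4t, y = -5 + 4t, z = -1 - 4t


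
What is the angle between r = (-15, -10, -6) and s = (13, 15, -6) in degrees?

r·s = (-15)·13 + (-10)·15 + (-6)·(-6) = -195 - 150 + 36 = -309
|r| = √((-15)² + (-10)² + (-6)²) = √361 ≈ 19
|s| = √(13² + 15² + (-6)²) = √430 ≈ 20.74
cos θ = (r·s)/(|r||s|) = -309/(19·20.74) ≈ -0.7843
θ = arccos(-0.7843) ≈ 141.7°

141.7°


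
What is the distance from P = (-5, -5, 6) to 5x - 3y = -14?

distance = |a·x₀ + b·y₀ + c·z₀ - d| / √(a² + b² + c²)
  = |5·(-5) + (-3)·(-5) + 0·6 - (-14)| / √(5² + (-3)² + 0²)
  = |-25 + 15 + 0 + 14| / √(25 + 9 + 0)
  = |4| / √34
  = 4 / 5.831
  ≈ 0.686

0.686


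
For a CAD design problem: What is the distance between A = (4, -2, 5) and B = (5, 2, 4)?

d = √[(x₂-x₁)² + (y₂-y₁)² + (z₂-z₁)²]
  = √[1² + 4² + (-1)²]
  = √[1 + 16 + 1]
  = √18
  ≈ 4.243

4.243


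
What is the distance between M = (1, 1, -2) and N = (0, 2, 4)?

d = √[(x₂-x₁)² + (y₂-y₁)² + (z₂-z₁)²]
  = √[(-1)² + 1² + 6²]
  = √[1 + 1 + 36]
  = √38
  ≈ 6.164

6.164


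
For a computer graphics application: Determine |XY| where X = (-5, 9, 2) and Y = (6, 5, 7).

d = √[(x₂-x₁)² + (y₂-y₁)² + (z₂-z₁)²]
  = √[11² + (-4)² + 5²]
  = √[121 + 16 + 25]
  = √162
  ≈ 12.73

12.73


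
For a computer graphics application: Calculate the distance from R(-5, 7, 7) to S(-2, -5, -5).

d = √[(x₂-x₁)² + (y₂-y₁)² + (z₂-z₁)²]
  = √[3² + (-12)² + (-12)²]
  = √[9 + 144 + 144]
  = √297
  ≈ 17.23

17.23


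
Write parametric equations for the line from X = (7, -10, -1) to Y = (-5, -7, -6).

Direction vector d = Y - X = (-5 - 7, -7 + 10, -6 + 1) = (-12, 3, -5)
Parametric form r = X + t·d:
x = 7 - 12t, y = -10 + 3t, z = -1 - 5t

x = 7 - 12t, y = -10 + 3t, z = -1 - 5t


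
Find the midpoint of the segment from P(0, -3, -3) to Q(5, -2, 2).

M = ((x₁+x₂)/2, (y₁+y₂)/2, (z₁+z₂)/2)
  = ((0 + 5)/2, (-3 - 2)/2, (-3 + 2)/2)
  = (5/2, -5/2, -1/2)
  = (2.5, -2.5, -0.5)

(2.5, -2.5, -0.5)


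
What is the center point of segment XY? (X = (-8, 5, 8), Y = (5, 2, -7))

M = ((x₁+x₂)/2, (y₁+y₂)/2, (z₁+z₂)/2)
  = ((-8 + 5)/2, (5 + 2)/2, (8 - 7)/2)
  = (-3/2, 7/2, 1/2)
  = (-1.5, 3.5, 0.5)

(-1.5, 3.5, 0.5)


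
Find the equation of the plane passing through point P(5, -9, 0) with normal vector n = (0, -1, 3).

The plane through P with normal n = (a, b, c) satisfies n·(r - P) = 0,
i.e. ax + by + cz = a·x₀ + b·y₀ + c·z₀.
d = 0·5 + (-1)·(-9) + 3·0
  = 0 + 9 + 0
  = 9
Equation: -y + 3z = 9

-y + 3z = 9


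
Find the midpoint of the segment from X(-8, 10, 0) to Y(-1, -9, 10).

M = ((x₁+x₂)/2, (y₁+y₂)/2, (z₁+z₂)/2)
  = ((-8 - 1)/2, (10 - 9)/2, (0 + 10)/2)
  = (-9/2, 1/2, 10/2)
  = (-4.5, 0.5, 5)

(-4.5, 0.5, 5)


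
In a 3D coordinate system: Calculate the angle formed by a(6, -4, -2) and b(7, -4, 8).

a·b = 6·7 + (-4)·(-4) + (-2)·8 = 42 + 16 - 16 = 42
|a| = √(6² + (-4)² + (-2)²) = √56 ≈ 7.483
|b| = √(7² + (-4)² + 8²) = √129 ≈ 11.36
cos θ = (a·b)/(|a||b|) = 42/(7.483·11.36) ≈ 0.4942
θ = arccos(0.4942) ≈ 60.39°

60.39°


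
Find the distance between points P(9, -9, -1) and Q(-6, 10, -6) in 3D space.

d = √[(x₂-x₁)² + (y₂-y₁)² + (z₂-z₁)²]
  = √[(-15)² + 19² + (-5)²]
  = √[225 + 361 + 25]
  = √611
  ≈ 24.72

24.72


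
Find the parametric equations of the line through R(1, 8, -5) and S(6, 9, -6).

Direction vector d = S - R = (6 - 1, 9 - 8, -6 + 5) = (5, 1, -1)
Parametric form r = R + t·d:
x = 1 + 5t, y = 8 + t, z = -5 - t

x = 1 + 5t, y = 8 + t, z = -5 - t


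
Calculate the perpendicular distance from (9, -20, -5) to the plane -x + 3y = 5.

distance = |a·x₀ + b·y₀ + c·z₀ - d| / √(a² + b² + c²)
  = |(-1)·9 + 3·(-20) + 0·(-5) - 5| / √((-1)² + 3² + 0²)
  = |-9 - 60 + 0 - 5| / √(1 + 9 + 0)
  = |-74| / √10
  = 74 / 3.162
  ≈ 23.4

23.4


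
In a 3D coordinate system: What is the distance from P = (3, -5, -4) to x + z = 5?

distance = |a·x₀ + b·y₀ + c·z₀ - d| / √(a² + b² + c²)
  = |1·3 + 0·(-5) + 1·(-4) - 5| / √(1² + 0² + 1²)
  = |3 + 0 - 4 - 5| / √(1 + 0 + 1)
  = |-6| / √2
  = 6 / 1.414
  ≈ 4.243

4.243


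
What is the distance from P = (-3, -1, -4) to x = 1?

distance = |a·x₀ + b·y₀ + c·z₀ - d| / √(a² + b² + c²)
  = |1·(-3) + 0·(-1) + 0·(-4) - 1| / √(1² + 0² + 0²)
  = |-3 + 0 + 0 - 1| / √(1 + 0 + 0)
  = |-4| / √1
  = 4 / 1
  ≈ 4

4


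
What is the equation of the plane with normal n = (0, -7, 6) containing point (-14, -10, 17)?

The plane through P with normal n = (a, b, c) satisfies n·(r - P) = 0,
i.e. ax + by + cz = a·x₀ + b·y₀ + c·z₀.
d = 0·(-14) + (-7)·(-10) + 6·17
  = 0 + 70 + 102
  = 172
Equation: -7y + 6z = 172

-7y + 6z = 172


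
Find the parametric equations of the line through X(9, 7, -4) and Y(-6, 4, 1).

Direction vector d = Y - X = (-6 - 9, 4 - 7, 1 + 4) = (-15, -3, 5)
Parametric form r = X + t·d:
x = 9 - 15t, y = 7 - 3t, z = -4 + 5t

x = 9 - 15t, y = 7 - 3t, z = -4 + 5t


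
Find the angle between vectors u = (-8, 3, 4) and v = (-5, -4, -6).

u·v = (-8)·(-5) + 3·(-4) + 4·(-6) = 40 - 12 - 24 = 4
|u| = √((-8)² + 3² + 4²) = √89 ≈ 9.434
|v| = √((-5)² + (-4)² + (-6)²) = √77 ≈ 8.775
cos θ = (u·v)/(|u||v|) = 4/(9.434·8.775) ≈ 0.04832
θ = arccos(0.04832) ≈ 87.23°

87.23°


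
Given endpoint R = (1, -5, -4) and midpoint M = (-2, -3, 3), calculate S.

S = 2M - R
  = (2·(-2) - 1, 2·(-3) - (-5), 2·3 - (-4))
  = (-4 - 1, -6 + 5, 6 + 4)
  = (-5, -1, 10)

(-5, -1, 10)


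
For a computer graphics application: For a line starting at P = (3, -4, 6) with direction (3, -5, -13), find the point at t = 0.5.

P(t) = P + t·d
  = (3 + 3·0.5, -4 + (-5)·0.5, 6 + (-13)·0.5)
  = (3 + 1.5, -4 - 2.5, 6 - 6.5)
  = (4.5, -6.5, -0.5)

(4.5, -6.5, -0.5)


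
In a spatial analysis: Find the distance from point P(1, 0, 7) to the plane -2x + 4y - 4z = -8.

distance = |a·x₀ + b·y₀ + c·z₀ - d| / √(a² + b² + c²)
  = |(-2)·1 + 4·0 + (-4)·7 - (-8)| / √((-2)² + 4² + (-4)²)
  = |-2 + 0 - 28 + 8| / √(4 + 16 + 16)
  = |-22| / √36
  = 22 / 6
  ≈ 3.667

3.667


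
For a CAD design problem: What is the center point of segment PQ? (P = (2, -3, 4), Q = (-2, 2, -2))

M = ((x₁+x₂)/2, (y₁+y₂)/2, (z₁+z₂)/2)
  = ((2 - 2)/2, (-3 + 2)/2, (4 - 2)/2)
  = (0/2, -1/2, 2/2)
  = (0, -0.5, 1)

(0, -0.5, 1)


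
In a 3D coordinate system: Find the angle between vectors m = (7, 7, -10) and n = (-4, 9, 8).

m·n = 7·(-4) + 7·9 + (-10)·8 = -28 + 63 - 80 = -45
|m| = √(7² + 7² + (-10)²) = √198 ≈ 14.07
|n| = √((-4)² + 9² + 8²) = √161 ≈ 12.69
cos θ = (m·n)/(|m||n|) = -45/(14.07·12.69) ≈ -0.252
θ = arccos(-0.252) ≈ 104.6°

104.6°


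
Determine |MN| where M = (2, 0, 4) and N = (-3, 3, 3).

d = √[(x₂-x₁)² + (y₂-y₁)² + (z₂-z₁)²]
  = √[(-5)² + 3² + (-1)²]
  = √[25 + 9 + 1]
  = √35
  ≈ 5.916

5.916


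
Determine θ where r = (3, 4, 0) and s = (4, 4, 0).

r·s = 3·4 + 4·4 + 0·0 = 12 + 16 + 0 = 28
|r| = √(3² + 4² + 0²) = √25 ≈ 5
|s| = √(4² + 4² + 0²) = √32 ≈ 5.657
cos θ = (r·s)/(|r||s|) = 28/(5·5.657) ≈ 0.9899
θ = arccos(0.9899) ≈ 8.13°

8.13°


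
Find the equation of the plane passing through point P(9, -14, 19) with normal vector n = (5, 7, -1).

The plane through P with normal n = (a, b, c) satisfies n·(r - P) = 0,
i.e. ax + by + cz = a·x₀ + b·y₀ + c·z₀.
d = 5·9 + 7·(-14) + (-1)·19
  = 45 - 98 - 19
  = -72
Equation: 5x + 7y - z = -72

5x + 7y - z = -72


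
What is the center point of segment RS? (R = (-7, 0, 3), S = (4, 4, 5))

M = ((x₁+x₂)/2, (y₁+y₂)/2, (z₁+z₂)/2)
  = ((-7 + 4)/2, (0 + 4)/2, (3 + 5)/2)
  = (-3/2, 4/2, 8/2)
  = (-1.5, 2, 4)

(-1.5, 2, 4)


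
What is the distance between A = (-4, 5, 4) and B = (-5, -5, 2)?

d = √[(x₂-x₁)² + (y₂-y₁)² + (z₂-z₁)²]
  = √[(-1)² + (-10)² + (-2)²]
  = √[1 + 100 + 4]
  = √105
  ≈ 10.25

10.25


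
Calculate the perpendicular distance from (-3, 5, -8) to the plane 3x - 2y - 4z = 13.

distance = |a·x₀ + b·y₀ + c·z₀ - d| / √(a² + b² + c²)
  = |3·(-3) + (-2)·5 + (-4)·(-8) - 13| / √(3² + (-2)² + (-4)²)
  = |-9 - 10 + 32 - 13| / √(9 + 4 + 16)
  = |0| / √29
  = 0 / 5.385
  ≈ 0

0


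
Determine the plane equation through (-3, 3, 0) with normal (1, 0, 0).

The plane through P with normal n = (a, b, c) satisfies n·(r - P) = 0,
i.e. ax + by + cz = a·x₀ + b·y₀ + c·z₀.
d = 1·(-3) + 0·3 + 0·0
  = -3 + 0 + 0
  = -3
Equation: x = -3

x = -3


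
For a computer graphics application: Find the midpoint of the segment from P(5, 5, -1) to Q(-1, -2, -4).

M = ((x₁+x₂)/2, (y₁+y₂)/2, (z₁+z₂)/2)
  = ((5 - 1)/2, (5 - 2)/2, (-1 - 4)/2)
  = (4/2, 3/2, -5/2)
  = (2, 1.5, -2.5)

(2, 1.5, -2.5)


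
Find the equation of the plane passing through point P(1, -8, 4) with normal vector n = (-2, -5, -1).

The plane through P with normal n = (a, b, c) satisfies n·(r - P) = 0,
i.e. ax + by + cz = a·x₀ + b·y₀ + c·z₀.
d = (-2)·1 + (-5)·(-8) + (-1)·4
  = -2 + 40 - 4
  = 34
Equation: -2x - 5y - z = 34

-2x - 5y - z = 34


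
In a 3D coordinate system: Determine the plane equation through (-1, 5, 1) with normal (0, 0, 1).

The plane through P with normal n = (a, b, c) satisfies n·(r - P) = 0,
i.e. ax + by + cz = a·x₀ + b·y₀ + c·z₀.
d = 0·(-1) + 0·5 + 1·1
  = 0 + 0 + 1
  = 1
Equation: z = 1

z = 1


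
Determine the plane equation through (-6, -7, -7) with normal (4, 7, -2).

The plane through P with normal n = (a, b, c) satisfies n·(r - P) = 0,
i.e. ax + by + cz = a·x₀ + b·y₀ + c·z₀.
d = 4·(-6) + 7·(-7) + (-2)·(-7)
  = -24 - 49 + 14
  = -59
Equation: 4x + 7y - 2z = -59

4x + 7y - 2z = -59


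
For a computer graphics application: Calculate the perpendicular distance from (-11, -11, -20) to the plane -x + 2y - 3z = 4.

distance = |a·x₀ + b·y₀ + c·z₀ - d| / √(a² + b² + c²)
  = |(-1)·(-11) + 2·(-11) + (-3)·(-20) - 4| / √((-1)² + 2² + (-3)²)
  = |11 - 22 + 60 - 4| / √(1 + 4 + 9)
  = |45| / √14
  = 45 / 3.742
  ≈ 12.03

12.03


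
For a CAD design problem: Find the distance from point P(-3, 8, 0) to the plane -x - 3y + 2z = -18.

distance = |a·x₀ + b·y₀ + c·z₀ - d| / √(a² + b² + c²)
  = |(-1)·(-3) + (-3)·8 + 2·0 - (-18)| / √((-1)² + (-3)² + 2²)
  = |3 - 24 + 0 + 18| / √(1 + 9 + 4)
  = |-3| / √14
  = 3 / 3.742
  ≈ 0.8018

0.8018


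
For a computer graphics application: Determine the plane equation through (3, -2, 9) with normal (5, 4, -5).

The plane through P with normal n = (a, b, c) satisfies n·(r - P) = 0,
i.e. ax + by + cz = a·x₀ + b·y₀ + c·z₀.
d = 5·3 + 4·(-2) + (-5)·9
  = 15 - 8 - 45
  = -38
Equation: 5x + 4y - 5z = -38

5x + 4y - 5z = -38


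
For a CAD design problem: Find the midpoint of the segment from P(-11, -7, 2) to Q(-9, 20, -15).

M = ((x₁+x₂)/2, (y₁+y₂)/2, (z₁+z₂)/2)
  = ((-11 - 9)/2, (-7 + 20)/2, (2 - 15)/2)
  = (-20/2, 13/2, -13/2)
  = (-10, 6.5, -6.5)

(-10, 6.5, -6.5)


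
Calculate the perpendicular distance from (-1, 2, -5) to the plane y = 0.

distance = |a·x₀ + b·y₀ + c·z₀ - d| / √(a² + b² + c²)
  = |0·(-1) + 1·2 + 0·(-5) - 0| / √(0² + 1² + 0²)
  = |0 + 2 + 0 + 0| / √(0 + 1 + 0)
  = |2| / √1
  = 2 / 1
  ≈ 2

2


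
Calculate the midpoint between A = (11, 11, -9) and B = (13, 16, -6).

M = ((x₁+x₂)/2, (y₁+y₂)/2, (z₁+z₂)/2)
  = ((11 + 13)/2, (11 + 16)/2, (-9 - 6)/2)
  = (24/2, 27/2, -15/2)
  = (12, 13.5, -7.5)

(12, 13.5, -7.5)


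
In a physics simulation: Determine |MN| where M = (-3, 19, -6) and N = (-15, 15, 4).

d = √[(x₂-x₁)² + (y₂-y₁)² + (z₂-z₁)²]
  = √[(-12)² + (-4)² + 10²]
  = √[144 + 16 + 100]
  = √260
  ≈ 16.12

16.12


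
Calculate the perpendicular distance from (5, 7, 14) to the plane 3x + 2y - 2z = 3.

distance = |a·x₀ + b·y₀ + c·z₀ - d| / √(a² + b² + c²)
  = |3·5 + 2·7 + (-2)·14 - 3| / √(3² + 2² + (-2)²)
  = |15 + 14 - 28 - 3| / √(9 + 4 + 4)
  = |-2| / √17
  = 2 / 4.123
  ≈ 0.4851

0.4851


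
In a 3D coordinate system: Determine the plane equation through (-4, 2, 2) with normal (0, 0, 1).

The plane through P with normal n = (a, b, c) satisfies n·(r - P) = 0,
i.e. ax + by + cz = a·x₀ + b·y₀ + c·z₀.
d = 0·(-4) + 0·2 + 1·2
  = 0 + 0 + 2
  = 2
Equation: z = 2

z = 2


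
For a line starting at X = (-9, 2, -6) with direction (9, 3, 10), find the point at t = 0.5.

P(t) = X + t·d
  = (-9 + 9·0.5, 2 + 3·0.5, -6 + 10·0.5)
  = (-9 + 4.5, 2 + 1.5, -6 + 5)
  = (-4.5, 3.5, -1)

(-4.5, 3.5, -1)


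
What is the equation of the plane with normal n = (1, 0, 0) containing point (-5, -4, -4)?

The plane through P with normal n = (a, b, c) satisfies n·(r - P) = 0,
i.e. ax + by + cz = a·x₀ + b·y₀ + c·z₀.
d = 1·(-5) + 0·(-4) + 0·(-4)
  = -5 + 0 + 0
  = -5
Equation: x = -5

x = -5


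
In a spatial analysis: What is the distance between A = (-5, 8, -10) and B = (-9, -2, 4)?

d = √[(x₂-x₁)² + (y₂-y₁)² + (z₂-z₁)²]
  = √[(-4)² + (-10)² + 14²]
  = √[16 + 100 + 196]
  = √312
  ≈ 17.66

17.66


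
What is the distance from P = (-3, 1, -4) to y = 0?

distance = |a·x₀ + b·y₀ + c·z₀ - d| / √(a² + b² + c²)
  = |0·(-3) + 1·1 + 0·(-4) - 0| / √(0² + 1² + 0²)
  = |0 + 1 + 0 + 0| / √(0 + 1 + 0)
  = |1| / √1
  = 1 / 1
  ≈ 1

1


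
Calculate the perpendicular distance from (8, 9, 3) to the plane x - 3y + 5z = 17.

distance = |a·x₀ + b·y₀ + c·z₀ - d| / √(a² + b² + c²)
  = |1·8 + (-3)·9 + 5·3 - 17| / √(1² + (-3)² + 5²)
  = |8 - 27 + 15 - 17| / √(1 + 9 + 25)
  = |-21| / √35
  = 21 / 5.916
  ≈ 3.55

3.55


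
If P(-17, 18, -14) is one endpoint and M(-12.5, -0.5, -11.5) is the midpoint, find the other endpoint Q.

Q = 2M - P
  = (2·(-12.5) - (-17), 2·(-0.5) - 18, 2·(-11.5) - (-14))
  = (-25 + 17, -1 - 18, -23 + 14)
  = (-8, -19, -9)

(-8, -19, -9)


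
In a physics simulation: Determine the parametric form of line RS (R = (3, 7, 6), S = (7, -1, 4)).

Direction vector d = S - R = (7 - 3, -1 - 7, 4 - 6) = (4, -8, -2)
Parametric form r = R + t·d:
x = 3 + 4t, y = 7 - 8t, z = 6 - 2t

x = 3 + 4t, y = 7 - 8t, z = 6 - 2t


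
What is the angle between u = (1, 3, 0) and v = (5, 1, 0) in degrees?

u·v = 1·5 + 3·1 + 0·0 = 5 + 3 + 0 = 8
|u| = √(1² + 3² + 0²) = √10 ≈ 3.162
|v| = √(5² + 1² + 0²) = √26 ≈ 5.099
cos θ = (u·v)/(|u||v|) = 8/(3.162·5.099) ≈ 0.4961
θ = arccos(0.4961) ≈ 60.26°

60.26°


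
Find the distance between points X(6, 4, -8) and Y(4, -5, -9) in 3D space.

d = √[(x₂-x₁)² + (y₂-y₁)² + (z₂-z₁)²]
  = √[(-2)² + (-9)² + (-1)²]
  = √[4 + 81 + 1]
  = √86
  ≈ 9.274

9.274
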